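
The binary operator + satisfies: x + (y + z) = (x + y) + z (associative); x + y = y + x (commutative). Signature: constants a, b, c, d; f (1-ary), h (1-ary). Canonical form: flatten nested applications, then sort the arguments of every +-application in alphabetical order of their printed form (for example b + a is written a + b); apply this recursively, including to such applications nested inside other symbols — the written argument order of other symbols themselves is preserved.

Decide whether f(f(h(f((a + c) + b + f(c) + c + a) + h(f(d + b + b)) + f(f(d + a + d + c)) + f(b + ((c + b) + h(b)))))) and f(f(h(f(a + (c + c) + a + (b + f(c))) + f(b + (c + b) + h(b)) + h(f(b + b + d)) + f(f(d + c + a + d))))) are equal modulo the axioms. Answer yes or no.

Left:  f(f(h(f((a + c) + b + f(c) + c + a) + h(f(d + b + b)) + f(f(d + a + d + c)) + f(b + ((c + b) + h(b))))))
  Work inside:  f((a + c) + b + f(c) + c + a) + h(f(d + b + b)) + f(f(d + a + d + c)) + f(b + ((c + b) + h(b)))
  Inside:  f((a + c) + b + f(c) + c + a)  →  f(a + a + b + c + c + f(c))
  Simplify inside:  h(f(d + b + b))  →  h(f(b + b + d))
  Inside:  f(f(d + a + d + c))  →  f(f(a + c + d + d))
  Order the arguments:  f(a + a + b + c + c + f(c)) + f(b + b + c + h(b)) + f(f(a + c + d + d)) + h(f(b + b + d))
  Rebuild:  f(f(h(f(a + a + b + c + c + f(c)) + f(b + b + c + h(b)) + f(f(a + c + d + d)) + h(f(b + b + d)))))
Right:  f(f(h(f(a + (c + c) + a + (b + f(c))) + f(b + (c + b) + h(b)) + h(f(b + b + d)) + f(f(d + c + a + d)))))
  Focus inside:  f(a + (c + c) + a + (b + f(c))) + f(b + (c + b) + h(b)) + h(f(b + b + d)) + f(f(d + c + a + d))
  Inside:  f(a + (c + c) + a + (b + f(c)))  →  f(a + a + b + c + c + f(c))
  Simplify inside:  f(b + (c + b) + h(b))  →  f(b + b + c + h(b))
  Canonicalize subterm:  f(f(d + c + a + d))  →  f(f(a + c + d + d))
  Sort arguments:  f(a + a + b + c + c + f(c)) + f(b + b + c + h(b)) + f(f(a + c + d + d)) + h(f(b + b + d))
  Reassemble:  f(f(h(f(a + a + b + c + c + f(c)) + f(b + b + c + h(b)) + f(f(a + c + d + d)) + h(f(b + b + d)))))

Answer: yes — both canonical forms are f(f(h(f(a + a + b + c + c + f(c)) + f(b + b + c + h(b)) + f(f(a + c + d + d)) + h(f(b + b + d)))))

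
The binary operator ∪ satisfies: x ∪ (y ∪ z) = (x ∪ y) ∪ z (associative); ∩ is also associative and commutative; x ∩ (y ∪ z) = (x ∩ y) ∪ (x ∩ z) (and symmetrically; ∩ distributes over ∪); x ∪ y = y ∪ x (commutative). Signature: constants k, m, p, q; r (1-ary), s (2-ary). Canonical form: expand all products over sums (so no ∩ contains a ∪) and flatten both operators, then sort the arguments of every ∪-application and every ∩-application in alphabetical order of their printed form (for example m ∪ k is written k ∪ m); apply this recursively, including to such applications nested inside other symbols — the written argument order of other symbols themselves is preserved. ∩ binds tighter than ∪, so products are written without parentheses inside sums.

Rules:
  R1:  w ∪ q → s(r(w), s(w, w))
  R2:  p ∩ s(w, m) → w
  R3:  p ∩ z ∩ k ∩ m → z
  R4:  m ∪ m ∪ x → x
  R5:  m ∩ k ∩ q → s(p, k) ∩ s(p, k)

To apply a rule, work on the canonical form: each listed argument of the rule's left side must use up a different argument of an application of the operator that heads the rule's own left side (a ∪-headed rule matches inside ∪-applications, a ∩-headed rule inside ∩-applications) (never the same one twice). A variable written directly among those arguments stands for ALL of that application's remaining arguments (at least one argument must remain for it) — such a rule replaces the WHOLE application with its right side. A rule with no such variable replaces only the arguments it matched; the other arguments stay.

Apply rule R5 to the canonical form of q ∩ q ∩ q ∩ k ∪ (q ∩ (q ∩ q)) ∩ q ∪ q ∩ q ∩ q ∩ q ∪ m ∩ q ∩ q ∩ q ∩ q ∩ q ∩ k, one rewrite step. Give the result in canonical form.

Canonical form:  k ∩ m ∩ q ∩ q ∩ q ∩ q ∩ q ∪ k ∩ q ∩ q ∩ q ∪ q ∩ q ∩ q ∩ q ∪ q ∩ q ∩ q ∩ q
R5 matches:  uses k, m, q
Result:  k ∩ q ∩ q ∩ q ∪ q ∩ q ∩ q ∩ q ∪ q ∩ q ∩ q ∩ q ∪ q ∩ q ∩ q ∩ q ∩ s(p, k) ∩ s(p, k)

Answer: k ∩ q ∩ q ∩ q ∪ q ∩ q ∩ q ∩ q ∪ q ∩ q ∩ q ∩ q ∪ q ∩ q ∩ q ∩ q ∩ s(p, k) ∩ s(p, k)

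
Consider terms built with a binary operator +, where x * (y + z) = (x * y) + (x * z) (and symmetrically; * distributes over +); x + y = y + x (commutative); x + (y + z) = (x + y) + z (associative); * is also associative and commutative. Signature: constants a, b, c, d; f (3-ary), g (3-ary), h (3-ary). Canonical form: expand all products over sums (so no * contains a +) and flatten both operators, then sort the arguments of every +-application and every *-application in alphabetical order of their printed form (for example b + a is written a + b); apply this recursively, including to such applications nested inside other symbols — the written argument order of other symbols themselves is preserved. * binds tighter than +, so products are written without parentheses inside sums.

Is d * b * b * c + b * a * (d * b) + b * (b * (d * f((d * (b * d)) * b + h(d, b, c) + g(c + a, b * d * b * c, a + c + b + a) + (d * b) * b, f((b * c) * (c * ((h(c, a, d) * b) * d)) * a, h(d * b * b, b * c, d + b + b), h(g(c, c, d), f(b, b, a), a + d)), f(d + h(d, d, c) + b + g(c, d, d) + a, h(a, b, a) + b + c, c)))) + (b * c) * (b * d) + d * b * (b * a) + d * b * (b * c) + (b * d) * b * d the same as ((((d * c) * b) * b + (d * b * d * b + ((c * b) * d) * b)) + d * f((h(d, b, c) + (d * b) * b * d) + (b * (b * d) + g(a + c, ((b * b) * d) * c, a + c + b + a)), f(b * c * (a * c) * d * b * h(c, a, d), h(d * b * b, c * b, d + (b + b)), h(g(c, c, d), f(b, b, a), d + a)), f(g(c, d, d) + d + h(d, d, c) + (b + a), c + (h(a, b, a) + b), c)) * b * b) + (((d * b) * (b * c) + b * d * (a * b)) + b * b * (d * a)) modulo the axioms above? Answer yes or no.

Answer: yes — both canonical forms are a * b * b * d + a * b * b * d + b * b * c * d + b * b * c * d + b * b * c * d + b * b * d * d + b * b * d * f(b * b * d + b * b * d * d + g(a + c, b * b * c * d, a + a + b + c) + h(d, b, c), f(a * b * b * c * c * d * h(c, a, d), h(b * b * d, b * c, b + b + d), h(g(c, c, d), f(b, b, a), a + d)), f(a + b + d + g(c, d, d) + h(d, d, c), b + c + h(a, b, a), c))

Derivation:
Left:  d * b * b * c + b * a * (d * b) + b * (b * (d * f((d * (b * d)) * b + h(d, b, c) + g(c + a, b * d * b * c, a + c + b + a) + (d * b) * b, f((b * c) * (c * ((h(c, a, d) * b) * d)) * a, h(d * b * b, b * c, d + b + b), h(g(c, c, d), f(b, b, a), a + d)), f(d + h(d, d, c) + b + g(c, d, d) + a, h(a, b, a) + b + c, c)))) + (b * c) * (b * d) + d * b * (b * a) + d * b * (b * c) + (b * d) * b * d
  Flatten:  b * b * c * d + a * b * b * d + b * b * d * f(b * b * d + b * b * d * d + g(a + c, b * b * c * d, a + a + b + c) + h(d, b, c), f(a * b * b * c * c * d * h(c, a, d), h(b * b * d, b * c, b + b + d), h(g(c, c, d), f(b, b, a), a + d)), f(a + b + d + g(c, d, d) + h(d, d, c), b + c + h(a, b, a), c)) + b * b * c * d + a * b * b * d + b * b * c * d + b * b * d * d
  Order the arguments:  a * b * b * d + a * b * b * d + b * b * c * d + b * b * c * d + b * b * c * d + b * b * d * d + b * b * d * f(b * b * d + b * b * d * d + g(a + c, b * b * c * d, a + a + b + c) + h(d, b, c), f(a * b * b * c * c * d * h(c, a, d), h(b * b * d, b * c, b + b + d), h(g(c, c, d), f(b, b, a), a + d)), f(a + b + d + g(c, d, d) + h(d, d, c), b + c + h(a, b, a), c))
Right:  ((((d * c) * b) * b + (d * b * d * b + ((c * b) * d) * b)) + d * f((h(d, b, c) + (d * b) * b * d) + (b * (b * d) + g(a + c, ((b * b) * d) * c, a + c + b + a)), f(b * c * (a * c) * d * b * h(c, a, d), h(d * b * b, c * b, d + (b + b)), h(g(c, c, d), f(b, b, a), d + a)), f(g(c, d, d) + d + h(d, d, c) + (b + a), c + (h(a, b, a) + b), c)) * b * b) + (((d * b) * (b * c) + b * d * (a * b)) + b * b * (d * a))
  Merge nested applications:  b * b * c * d + b * b * d * d + b * b * c * d + b * b * d * f(b * b * d + b * b * d * d + g(a + c, b * b * c * d, a + a + b + c) + h(d, b, c), f(a * b * b * c * c * d * h(c, a, d), h(b * b * d, b * c, b + b + d), h(g(c, c, d), f(b, b, a), a + d)), f(a + b + d + g(c, d, d) + h(d, d, c), b + c + h(a, b, a), c)) + b * b * c * d + a * b * b * d + a * b * b * d
  Sort:  a * b * b * d + a * b * b * d + b * b * c * d + b * b * c * d + b * b * c * d + b * b * d * d + b * b * d * f(b * b * d + b * b * d * d + g(a + c, b * b * c * d, a + a + b + c) + h(d, b, c), f(a * b * b * c * c * d * h(c, a, d), h(b * b * d, b * c, b + b + d), h(g(c, c, d), f(b, b, a), a + d)), f(a + b + d + g(c, d, d) + h(d, d, c), b + c + h(a, b, a), c))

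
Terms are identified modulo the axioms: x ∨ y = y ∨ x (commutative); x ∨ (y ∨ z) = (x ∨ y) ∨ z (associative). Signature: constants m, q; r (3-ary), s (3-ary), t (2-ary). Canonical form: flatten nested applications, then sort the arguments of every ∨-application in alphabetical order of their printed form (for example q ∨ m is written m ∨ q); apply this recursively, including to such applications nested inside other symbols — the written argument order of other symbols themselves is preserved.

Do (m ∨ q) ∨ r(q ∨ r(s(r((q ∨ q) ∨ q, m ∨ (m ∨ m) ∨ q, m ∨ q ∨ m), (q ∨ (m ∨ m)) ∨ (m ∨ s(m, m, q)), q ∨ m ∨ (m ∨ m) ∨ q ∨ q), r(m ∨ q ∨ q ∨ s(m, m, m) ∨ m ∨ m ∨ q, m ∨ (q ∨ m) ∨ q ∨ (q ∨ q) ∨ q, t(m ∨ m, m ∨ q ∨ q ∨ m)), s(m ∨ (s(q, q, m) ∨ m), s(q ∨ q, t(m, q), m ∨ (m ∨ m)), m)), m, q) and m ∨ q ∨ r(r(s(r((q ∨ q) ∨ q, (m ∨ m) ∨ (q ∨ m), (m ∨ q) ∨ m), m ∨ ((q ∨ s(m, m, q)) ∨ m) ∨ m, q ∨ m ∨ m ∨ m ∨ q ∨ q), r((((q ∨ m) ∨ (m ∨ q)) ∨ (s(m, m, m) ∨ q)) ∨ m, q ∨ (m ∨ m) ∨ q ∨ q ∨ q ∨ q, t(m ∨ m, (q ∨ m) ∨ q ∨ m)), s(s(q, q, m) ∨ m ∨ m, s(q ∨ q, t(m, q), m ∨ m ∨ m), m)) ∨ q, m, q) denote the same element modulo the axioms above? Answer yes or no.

Answer: yes — both canonical forms are m ∨ q ∨ r(q ∨ r(s(r(q ∨ q ∨ q, m ∨ m ∨ m ∨ q, m ∨ m ∨ q), m ∨ m ∨ m ∨ q ∨ s(m, m, q), m ∨ m ∨ m ∨ q ∨ q ∨ q), r(m ∨ m ∨ m ∨ q ∨ q ∨ q ∨ s(m, m, m), m ∨ m ∨ q ∨ q ∨ q ∨ q ∨ q, t(m ∨ m, m ∨ m ∨ q ∨ q)), s(m ∨ m ∨ s(q, q, m), s(q ∨ q, t(m, q), m ∨ m ∨ m), m)), m, q)

Derivation:
Left:  (m ∨ q) ∨ r(q ∨ r(s(r((q ∨ q) ∨ q, m ∨ (m ∨ m) ∨ q, m ∨ q ∨ m), (q ∨ (m ∨ m)) ∨ (m ∨ s(m, m, q)), q ∨ m ∨ (m ∨ m) ∨ q ∨ q), r(m ∨ q ∨ q ∨ s(m, m, m) ∨ m ∨ m ∨ q, m ∨ (q ∨ m) ∨ q ∨ (q ∨ q) ∨ q, t(m ∨ m, m ∨ q ∨ q ∨ m)), s(m ∨ (s(q, q, m) ∨ m), s(q ∨ q, t(m, q), m ∨ (m ∨ m)), m)), m, q)
  Flatten:  m ∨ q ∨ r(q ∨ r(s(r((q ∨ q) ∨ q, m ∨ (m ∨ m) ∨ q, m ∨ q ∨ m), (q ∨ (m ∨ m)) ∨ (m ∨ s(m, m, q)), q ∨ m ∨ (m ∨ m) ∨ q ∨ q), r(m ∨ q ∨ q ∨ s(m, m, m) ∨ m ∨ m ∨ q, m ∨ (q ∨ m) ∨ q ∨ (q ∨ q) ∨ q, t(m ∨ m, m ∨ q ∨ q ∨ m)), s(m ∨ (s(q, q, m) ∨ m), s(q ∨ q, t(m, q), m ∨ (m ∨ m)), m)), m, q)
  Inside:  r(q ∨ r(s(r((q ∨ q) ∨ q, m ∨ (m ∨ m) ∨ q, m ∨ q ∨ m), (q ∨ (m ∨ m)) ∨ (m ∨ s(m, m, q)), q ∨ m ∨ (m ∨ m) ∨ q ∨ q), r(m ∨ q ∨ q ∨ s(m, m, m) ∨ m ∨ m ∨ q, m ∨ (q ∨ m) ∨ q ∨ (q ∨ q) ∨ q, t(m ∨ m, m ∨ q ∨ q ∨ m)), s(m ∨ (s(q, q, m) ∨ m), s(q ∨ q, t(m, q), m ∨ (m ∨ m)), m)), m, q)  →  r(q ∨ r(s(r(q ∨ q ∨ q, m ∨ m ∨ m ∨ q, m ∨ m ∨ q), m ∨ m ∨ m ∨ q ∨ s(m, m, q), m ∨ m ∨ m ∨ q ∨ q ∨ q), r(m ∨ m ∨ m ∨ q ∨ q ∨ q ∨ s(m, m, m), m ∨ m ∨ q ∨ q ∨ q ∨ q ∨ q, t(m ∨ m, m ∨ m ∨ q ∨ q)), s(m ∨ m ∨ s(q, q, m), s(q ∨ q, t(m, q), m ∨ m ∨ m), m)), m, q)
  Order the arguments:  m ∨ q ∨ r(q ∨ r(s(r(q ∨ q ∨ q, m ∨ m ∨ m ∨ q, m ∨ m ∨ q), m ∨ m ∨ m ∨ q ∨ s(m, m, q), m ∨ m ∨ m ∨ q ∨ q ∨ q), r(m ∨ m ∨ m ∨ q ∨ q ∨ q ∨ s(m, m, m), m ∨ m ∨ q ∨ q ∨ q ∨ q ∨ q, t(m ∨ m, m ∨ m ∨ q ∨ q)), s(m ∨ m ∨ s(q, q, m), s(q ∨ q, t(m, q), m ∨ m ∨ m), m)), m, q)
Right:  m ∨ q ∨ r(r(s(r((q ∨ q) ∨ q, (m ∨ m) ∨ (q ∨ m), (m ∨ q) ∨ m), m ∨ ((q ∨ s(m, m, q)) ∨ m) ∨ m, q ∨ m ∨ m ∨ m ∨ q ∨ q), r((((q ∨ m) ∨ (m ∨ q)) ∨ (s(m, m, m) ∨ q)) ∨ m, q ∨ (m ∨ m) ∨ q ∨ q ∨ q ∨ q, t(m ∨ m, (q ∨ m) ∨ q ∨ m)), s(s(q, q, m) ∨ m ∨ m, s(q ∨ q, t(m, q), m ∨ m ∨ m), m)) ∨ q, m, q)
  Simplify inside:  r(r(s(r((q ∨ q) ∨ q, (m ∨ m) ∨ (q ∨ m), (m ∨ q) ∨ m), m ∨ ((q ∨ s(m, m, q)) ∨ m) ∨ m, q ∨ m ∨ m ∨ m ∨ q ∨ q), r((((q ∨ m) ∨ (m ∨ q)) ∨ (s(m, m, m) ∨ q)) ∨ m, q ∨ (m ∨ m) ∨ q ∨ q ∨ q ∨ q, t(m ∨ m, (q ∨ m) ∨ q ∨ m)), s(s(q, q, m) ∨ m ∨ m, s(q ∨ q, t(m, q), m ∨ m ∨ m), m)) ∨ q, m, q)  →  r(q ∨ r(s(r(q ∨ q ∨ q, m ∨ m ∨ m ∨ q, m ∨ m ∨ q), m ∨ m ∨ m ∨ q ∨ s(m, m, q), m ∨ m ∨ m ∨ q ∨ q ∨ q), r(m ∨ m ∨ m ∨ q ∨ q ∨ q ∨ s(m, m, m), m ∨ m ∨ q ∨ q ∨ q ∨ q ∨ q, t(m ∨ m, m ∨ m ∨ q ∨ q)), s(m ∨ m ∨ s(q, q, m), s(q ∨ q, t(m, q), m ∨ m ∨ m), m)), m, q)
  Sort:  m ∨ q ∨ r(q ∨ r(s(r(q ∨ q ∨ q, m ∨ m ∨ m ∨ q, m ∨ m ∨ q), m ∨ m ∨ m ∨ q ∨ s(m, m, q), m ∨ m ∨ m ∨ q ∨ q ∨ q), r(m ∨ m ∨ m ∨ q ∨ q ∨ q ∨ s(m, m, m), m ∨ m ∨ q ∨ q ∨ q ∨ q ∨ q, t(m ∨ m, m ∨ m ∨ q ∨ q)), s(m ∨ m ∨ s(q, q, m), s(q ∨ q, t(m, q), m ∨ m ∨ m), m)), m, q)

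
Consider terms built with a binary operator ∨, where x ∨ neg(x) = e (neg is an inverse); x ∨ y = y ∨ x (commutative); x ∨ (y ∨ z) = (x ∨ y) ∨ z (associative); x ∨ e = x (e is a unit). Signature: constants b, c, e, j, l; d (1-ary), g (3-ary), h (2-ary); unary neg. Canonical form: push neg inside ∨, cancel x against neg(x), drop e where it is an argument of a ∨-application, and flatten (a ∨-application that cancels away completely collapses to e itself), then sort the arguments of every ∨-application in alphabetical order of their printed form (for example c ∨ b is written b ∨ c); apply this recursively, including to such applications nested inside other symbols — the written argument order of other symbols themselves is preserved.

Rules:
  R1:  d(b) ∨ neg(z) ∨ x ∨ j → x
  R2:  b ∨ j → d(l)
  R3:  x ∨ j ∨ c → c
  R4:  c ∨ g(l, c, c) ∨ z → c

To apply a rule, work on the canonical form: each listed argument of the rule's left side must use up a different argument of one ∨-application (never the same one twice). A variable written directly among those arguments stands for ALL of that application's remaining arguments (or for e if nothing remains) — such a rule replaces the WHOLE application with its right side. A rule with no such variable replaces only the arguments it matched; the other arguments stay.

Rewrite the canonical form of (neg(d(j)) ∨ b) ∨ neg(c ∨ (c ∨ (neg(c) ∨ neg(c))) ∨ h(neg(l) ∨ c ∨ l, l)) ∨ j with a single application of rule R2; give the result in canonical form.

Canonical form:  b ∨ j ∨ neg(d(j)) ∨ neg(h(c, l))
R2 matches:  uses b, j
New term:  d(l) ∨ neg(d(j)) ∨ neg(h(c, l))

Answer: d(l) ∨ neg(d(j)) ∨ neg(h(c, l))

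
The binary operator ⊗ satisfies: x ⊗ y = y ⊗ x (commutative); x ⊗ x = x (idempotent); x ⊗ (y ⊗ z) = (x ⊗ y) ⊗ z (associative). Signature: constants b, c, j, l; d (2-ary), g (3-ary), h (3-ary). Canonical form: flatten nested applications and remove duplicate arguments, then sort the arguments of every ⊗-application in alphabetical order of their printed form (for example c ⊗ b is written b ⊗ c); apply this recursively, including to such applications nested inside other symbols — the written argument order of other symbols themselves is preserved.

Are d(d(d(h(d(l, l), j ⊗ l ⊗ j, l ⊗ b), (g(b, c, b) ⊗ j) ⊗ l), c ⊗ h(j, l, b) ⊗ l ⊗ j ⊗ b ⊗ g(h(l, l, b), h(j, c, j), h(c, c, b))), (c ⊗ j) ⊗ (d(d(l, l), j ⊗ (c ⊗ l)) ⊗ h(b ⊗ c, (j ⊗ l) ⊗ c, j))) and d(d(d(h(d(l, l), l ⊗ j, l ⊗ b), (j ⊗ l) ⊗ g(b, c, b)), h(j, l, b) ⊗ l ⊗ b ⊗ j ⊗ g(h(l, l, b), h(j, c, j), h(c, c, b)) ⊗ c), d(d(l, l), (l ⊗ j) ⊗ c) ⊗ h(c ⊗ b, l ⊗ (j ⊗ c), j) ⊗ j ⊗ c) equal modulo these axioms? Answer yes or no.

Answer: yes — both canonical forms are d(d(d(h(d(l, l), j ⊗ l, b ⊗ l), g(b, c, b) ⊗ j ⊗ l), b ⊗ c ⊗ g(h(l, l, b), h(j, c, j), h(c, c, b)) ⊗ h(j, l, b) ⊗ j ⊗ l), c ⊗ d(d(l, l), c ⊗ j ⊗ l) ⊗ h(b ⊗ c, c ⊗ j ⊗ l, j) ⊗ j)

Derivation:
Left:  d(d(d(h(d(l, l), j ⊗ l ⊗ j, l ⊗ b), (g(b, c, b) ⊗ j) ⊗ l), c ⊗ h(j, l, b) ⊗ l ⊗ j ⊗ b ⊗ g(h(l, l, b), h(j, c, j), h(c, c, b))), (c ⊗ j) ⊗ (d(d(l, l), j ⊗ (c ⊗ l)) ⊗ h(b ⊗ c, (j ⊗ l) ⊗ c, j)))
  Work inside:  (c ⊗ j) ⊗ (d(d(l, l), j ⊗ (c ⊗ l)) ⊗ h(b ⊗ c, (j ⊗ l) ⊗ c, j))
  Flatten:  c ⊗ j ⊗ d(d(l, l), j ⊗ (c ⊗ l)) ⊗ h(b ⊗ c, (j ⊗ l) ⊗ c, j)
  Simplify inside:  d(d(l, l), j ⊗ (c ⊗ l))  →  d(d(l, l), c ⊗ j ⊗ l)
  Inside:  h(b ⊗ c, (j ⊗ l) ⊗ c, j)  →  h(b ⊗ c, c ⊗ j ⊗ l, j)
  Sort:  c ⊗ d(d(l, l), c ⊗ j ⊗ l) ⊗ h(b ⊗ c, c ⊗ j ⊗ l, j) ⊗ j
  Rebuild:  d(d(d(h(d(l, l), j ⊗ l, b ⊗ l), g(b, c, b) ⊗ j ⊗ l), b ⊗ c ⊗ g(h(l, l, b), h(j, c, j), h(c, c, b)) ⊗ h(j, l, b) ⊗ j ⊗ l), c ⊗ d(d(l, l), c ⊗ j ⊗ l) ⊗ h(b ⊗ c, c ⊗ j ⊗ l, j) ⊗ j)
Right:  d(d(d(h(d(l, l), l ⊗ j, l ⊗ b), (j ⊗ l) ⊗ g(b, c, b)), h(j, l, b) ⊗ l ⊗ b ⊗ j ⊗ g(h(l, l, b), h(j, c, j), h(c, c, b)) ⊗ c), d(d(l, l), (l ⊗ j) ⊗ c) ⊗ h(c ⊗ b, l ⊗ (j ⊗ c), j) ⊗ j ⊗ c)
  Descend into:  d(d(l, l), (l ⊗ j) ⊗ c) ⊗ h(c ⊗ b, l ⊗ (j ⊗ c), j) ⊗ j ⊗ c
  Canonicalize subterm:  d(d(l, l), (l ⊗ j) ⊗ c)  →  d(d(l, l), c ⊗ j ⊗ l)
  Simplify inside:  h(c ⊗ b, l ⊗ (j ⊗ c), j)  →  h(b ⊗ c, c ⊗ j ⊗ l, j)
  Order the arguments:  c ⊗ d(d(l, l), c ⊗ j ⊗ l) ⊗ h(b ⊗ c, c ⊗ j ⊗ l, j) ⊗ j
  Reassemble:  d(d(d(h(d(l, l), j ⊗ l, b ⊗ l), g(b, c, b) ⊗ j ⊗ l), b ⊗ c ⊗ g(h(l, l, b), h(j, c, j), h(c, c, b)) ⊗ h(j, l, b) ⊗ j ⊗ l), c ⊗ d(d(l, l), c ⊗ j ⊗ l) ⊗ h(b ⊗ c, c ⊗ j ⊗ l, j) ⊗ j)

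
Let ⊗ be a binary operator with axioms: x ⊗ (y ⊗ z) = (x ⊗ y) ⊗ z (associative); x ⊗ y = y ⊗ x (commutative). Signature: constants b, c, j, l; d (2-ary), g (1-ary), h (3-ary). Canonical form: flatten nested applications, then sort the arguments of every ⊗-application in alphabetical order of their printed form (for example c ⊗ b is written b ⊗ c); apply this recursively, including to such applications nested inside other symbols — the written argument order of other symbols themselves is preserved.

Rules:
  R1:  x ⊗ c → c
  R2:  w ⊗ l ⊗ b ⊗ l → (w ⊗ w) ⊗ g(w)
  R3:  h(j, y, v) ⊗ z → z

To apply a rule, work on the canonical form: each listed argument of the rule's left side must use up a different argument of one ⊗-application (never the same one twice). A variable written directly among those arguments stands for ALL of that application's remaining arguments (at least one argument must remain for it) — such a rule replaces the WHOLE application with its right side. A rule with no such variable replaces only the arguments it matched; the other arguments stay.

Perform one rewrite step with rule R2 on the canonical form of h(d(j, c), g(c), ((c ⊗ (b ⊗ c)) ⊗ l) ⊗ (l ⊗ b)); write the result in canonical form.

Answer: h(d(j, c), g(c), b ⊗ b ⊗ c ⊗ c ⊗ c ⊗ c ⊗ g(b ⊗ c ⊗ c))

Derivation:
Canonical form:  h(d(j, c), g(c), b ⊗ b ⊗ c ⊗ c ⊗ l ⊗ l)
Match R2:  consume b, l, l;  w := b ⊗ c ⊗ c
Every leftover argument binds to the variable; the entire application is replaced.
Giving:  h(d(j, c), g(c), b ⊗ b ⊗ c ⊗ c ⊗ c ⊗ c ⊗ g(b ⊗ c ⊗ c))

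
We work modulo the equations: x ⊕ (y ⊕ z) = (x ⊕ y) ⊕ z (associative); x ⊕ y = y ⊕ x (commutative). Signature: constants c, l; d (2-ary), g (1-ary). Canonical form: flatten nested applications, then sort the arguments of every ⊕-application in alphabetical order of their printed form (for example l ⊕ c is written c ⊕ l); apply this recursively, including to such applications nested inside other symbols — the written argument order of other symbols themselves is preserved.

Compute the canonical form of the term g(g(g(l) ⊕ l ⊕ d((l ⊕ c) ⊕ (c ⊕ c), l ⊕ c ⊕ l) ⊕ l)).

Answer: g(g(d(c ⊕ c ⊕ c ⊕ l, c ⊕ l ⊕ l) ⊕ g(l) ⊕ l ⊕ l))

Derivation:
Work inside:  g(l) ⊕ l ⊕ d((l ⊕ c) ⊕ (c ⊕ c), l ⊕ c ⊕ l) ⊕ l
Canonicalize subterm:  d((l ⊕ c) ⊕ (c ⊕ c), l ⊕ c ⊕ l)  →  d(c ⊕ c ⊕ c ⊕ l, c ⊕ l ⊕ l)
Order the arguments:  d(c ⊕ c ⊕ c ⊕ l, c ⊕ l ⊕ l) ⊕ g(l) ⊕ l ⊕ l
Reassemble:  g(g(d(c ⊕ c ⊕ c ⊕ l, c ⊕ l ⊕ l) ⊕ g(l) ⊕ l ⊕ l))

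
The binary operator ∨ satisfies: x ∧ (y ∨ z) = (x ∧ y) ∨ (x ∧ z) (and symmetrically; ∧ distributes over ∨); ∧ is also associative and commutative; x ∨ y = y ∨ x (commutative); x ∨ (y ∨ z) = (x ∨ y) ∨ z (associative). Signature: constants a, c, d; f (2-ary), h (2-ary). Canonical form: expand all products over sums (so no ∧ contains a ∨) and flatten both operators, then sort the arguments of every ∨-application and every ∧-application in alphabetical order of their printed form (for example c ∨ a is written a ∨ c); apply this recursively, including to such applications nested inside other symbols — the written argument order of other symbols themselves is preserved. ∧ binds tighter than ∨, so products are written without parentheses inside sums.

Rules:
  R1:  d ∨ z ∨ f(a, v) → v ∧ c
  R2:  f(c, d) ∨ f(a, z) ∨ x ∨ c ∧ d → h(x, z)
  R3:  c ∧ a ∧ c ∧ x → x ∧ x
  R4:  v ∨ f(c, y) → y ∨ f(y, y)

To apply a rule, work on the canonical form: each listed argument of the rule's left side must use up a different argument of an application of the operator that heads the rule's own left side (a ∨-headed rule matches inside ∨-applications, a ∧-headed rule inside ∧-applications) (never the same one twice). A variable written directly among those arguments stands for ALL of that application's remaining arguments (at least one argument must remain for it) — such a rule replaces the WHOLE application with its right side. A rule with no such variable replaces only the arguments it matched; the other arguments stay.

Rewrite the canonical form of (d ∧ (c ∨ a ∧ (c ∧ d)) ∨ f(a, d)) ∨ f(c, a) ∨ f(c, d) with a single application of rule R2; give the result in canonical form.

Canonical form:  a ∧ c ∧ d ∧ d ∨ c ∧ d ∨ f(a, d) ∨ f(c, a) ∨ f(c, d)
Match R2:  consume c ∧ d, f(a, d), f(c, d);  x := a ∧ c ∧ d ∧ d ∨ f(c, a), z := d
The variable takes the whole remainder — replace the entire application.
New term:  h(a ∧ c ∧ d ∧ d ∨ f(c, a), d)

Answer: h(a ∧ c ∧ d ∧ d ∨ f(c, a), d)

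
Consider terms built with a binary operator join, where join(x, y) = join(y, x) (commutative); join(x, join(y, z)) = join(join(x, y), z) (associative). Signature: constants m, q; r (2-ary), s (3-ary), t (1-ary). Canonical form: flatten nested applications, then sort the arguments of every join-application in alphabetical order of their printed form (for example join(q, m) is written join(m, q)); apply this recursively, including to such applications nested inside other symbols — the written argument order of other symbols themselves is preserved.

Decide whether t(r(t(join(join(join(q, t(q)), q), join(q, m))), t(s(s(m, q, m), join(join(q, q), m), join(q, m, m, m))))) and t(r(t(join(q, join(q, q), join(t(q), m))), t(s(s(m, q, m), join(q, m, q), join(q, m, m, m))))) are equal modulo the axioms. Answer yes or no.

Left:  t(r(t(join(join(join(q, t(q)), q), join(q, m))), t(s(s(m, q, m), join(join(q, q), m), join(q, m, m, m)))))
  Work inside:  join(join(join(q, t(q)), q), join(q, m))
  Un-nest:  join(q, t(q), q, q, m)
  Sort arguments:  join(m, q, q, q, t(q))
  Rebuild:  t(r(t(join(m, q, q, q, t(q))), t(s(s(m, q, m), join(m, q, q), join(m, m, m, q)))))
Right:  t(r(t(join(q, join(q, q), join(t(q), m))), t(s(s(m, q, m), join(q, m, q), join(q, m, m, m)))))
  Descend into:  join(q, join(q, q), join(t(q), m))
  Merge nested applications:  join(q, q, q, t(q), m)
  Sort:  join(m, q, q, q, t(q))
  Rebuild:  t(r(t(join(m, q, q, q, t(q))), t(s(s(m, q, m), join(m, q, q), join(m, m, m, q)))))

Answer: yes — both canonical forms are t(r(t(join(m, q, q, q, t(q))), t(s(s(m, q, m), join(m, q, q), join(m, m, m, q)))))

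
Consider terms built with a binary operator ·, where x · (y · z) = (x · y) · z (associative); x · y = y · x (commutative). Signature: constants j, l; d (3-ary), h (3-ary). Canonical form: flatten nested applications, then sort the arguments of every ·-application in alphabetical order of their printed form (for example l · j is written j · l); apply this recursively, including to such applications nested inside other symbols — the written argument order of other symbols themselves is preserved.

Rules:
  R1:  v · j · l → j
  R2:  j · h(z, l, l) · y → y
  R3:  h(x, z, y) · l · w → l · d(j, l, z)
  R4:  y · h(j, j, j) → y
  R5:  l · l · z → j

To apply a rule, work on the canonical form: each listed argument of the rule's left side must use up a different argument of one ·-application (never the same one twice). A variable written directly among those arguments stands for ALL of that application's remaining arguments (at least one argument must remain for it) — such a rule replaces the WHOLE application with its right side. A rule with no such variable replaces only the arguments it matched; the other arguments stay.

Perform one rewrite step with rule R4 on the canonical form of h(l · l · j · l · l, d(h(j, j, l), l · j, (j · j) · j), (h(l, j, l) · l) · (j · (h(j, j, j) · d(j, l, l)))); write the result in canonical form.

Canonical form:  h(j · l · l · l · l, d(h(j, j, l), j · l, j · j · j), d(j, l, l) · h(j, j, j) · h(l, j, l) · j · l)
Match R4:  consume h(j, j, j);  y := d(j, l, l) · h(l, j, l) · j · l
Every leftover argument binds to the variable; the entire application is replaced.
Result:  h(j · l · l · l · l, d(h(j, j, l), j · l, j · j · j), d(j, l, l) · h(l, j, l) · j · l)

Answer: h(j · l · l · l · l, d(h(j, j, l), j · l, j · j · j), d(j, l, l) · h(l, j, l) · j · l)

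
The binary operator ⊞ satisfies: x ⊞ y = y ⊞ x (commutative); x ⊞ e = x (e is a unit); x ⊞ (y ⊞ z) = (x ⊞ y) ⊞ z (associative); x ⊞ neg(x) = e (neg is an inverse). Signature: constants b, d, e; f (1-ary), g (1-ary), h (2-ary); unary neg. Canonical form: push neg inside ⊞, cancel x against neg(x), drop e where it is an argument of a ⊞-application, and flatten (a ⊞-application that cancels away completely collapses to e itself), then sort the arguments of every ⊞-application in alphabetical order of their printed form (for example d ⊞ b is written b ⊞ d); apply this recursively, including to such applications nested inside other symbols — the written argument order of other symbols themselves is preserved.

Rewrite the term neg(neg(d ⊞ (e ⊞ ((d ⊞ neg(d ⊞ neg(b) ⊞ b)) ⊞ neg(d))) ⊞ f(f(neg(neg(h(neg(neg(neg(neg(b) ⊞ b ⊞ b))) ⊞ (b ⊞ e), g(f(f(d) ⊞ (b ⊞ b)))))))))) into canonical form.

Push neg inside:  distribute neg over ⊞ and collapse double neg
Inverses cancel:  d cancels; b cancels
Collect:  f(f(h(e, g(f(b ⊞ b ⊞ f(d))))))

Answer: f(f(h(e, g(f(b ⊞ b ⊞ f(d))))))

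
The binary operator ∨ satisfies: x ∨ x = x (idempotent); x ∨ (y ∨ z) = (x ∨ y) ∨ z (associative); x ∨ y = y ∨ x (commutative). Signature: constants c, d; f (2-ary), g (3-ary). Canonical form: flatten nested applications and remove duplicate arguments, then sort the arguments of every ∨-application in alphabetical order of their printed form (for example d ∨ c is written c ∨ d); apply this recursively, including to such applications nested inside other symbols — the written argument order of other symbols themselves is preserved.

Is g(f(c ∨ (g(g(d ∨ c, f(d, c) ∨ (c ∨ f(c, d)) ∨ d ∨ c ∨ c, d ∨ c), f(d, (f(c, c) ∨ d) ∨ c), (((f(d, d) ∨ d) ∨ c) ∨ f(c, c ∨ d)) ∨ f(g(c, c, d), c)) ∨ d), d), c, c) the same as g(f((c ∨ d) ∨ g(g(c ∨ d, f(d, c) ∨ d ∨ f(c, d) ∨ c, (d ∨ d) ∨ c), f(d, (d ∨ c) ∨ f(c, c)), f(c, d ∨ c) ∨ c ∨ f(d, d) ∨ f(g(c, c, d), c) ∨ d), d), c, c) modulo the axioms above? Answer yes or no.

Left:  g(f(c ∨ (g(g(d ∨ c, f(d, c) ∨ (c ∨ f(c, d)) ∨ d ∨ c ∨ c, d ∨ c), f(d, (f(c, c) ∨ d) ∨ c), (((f(d, d) ∨ d) ∨ c) ∨ f(c, c ∨ d)) ∨ f(g(c, c, d), c)) ∨ d), d), c, c)
  Descend into:  c ∨ (g(g(d ∨ c, f(d, c) ∨ (c ∨ f(c, d)) ∨ d ∨ c ∨ c, d ∨ c), f(d, (f(c, c) ∨ d) ∨ c), (((f(d, d) ∨ d) ∨ c) ∨ f(c, c ∨ d)) ∨ f(g(c, c, d), c)) ∨ d)
  Un-nest:  c ∨ g(g(d ∨ c, f(d, c) ∨ (c ∨ f(c, d)) ∨ d ∨ c ∨ c, d ∨ c), f(d, (f(c, c) ∨ d) ∨ c), (((f(d, d) ∨ d) ∨ c) ∨ f(c, c ∨ d)) ∨ f(g(c, c, d), c)) ∨ d
  Simplify inside:  g(g(d ∨ c, f(d, c) ∨ (c ∨ f(c, d)) ∨ d ∨ c ∨ c, d ∨ c), f(d, (f(c, c) ∨ d) ∨ c), (((f(d, d) ∨ d) ∨ c) ∨ f(c, c ∨ d)) ∨ f(g(c, c, d), c))  →  g(g(c ∨ d, c ∨ d ∨ f(c, d) ∨ f(d, c), c ∨ d), f(d, c ∨ d ∨ f(c, c)), c ∨ d ∨ f(c, c ∨ d) ∨ f(d, d) ∨ f(g(c, c, d), c))
  Sort:  c ∨ d ∨ g(g(c ∨ d, c ∨ d ∨ f(c, d) ∨ f(d, c), c ∨ d), f(d, c ∨ d ∨ f(c, c)), c ∨ d ∨ f(c, c ∨ d) ∨ f(d, d) ∨ f(g(c, c, d), c))
  Reassemble:  g(f(c ∨ d ∨ g(g(c ∨ d, c ∨ d ∨ f(c, d) ∨ f(d, c), c ∨ d), f(d, c ∨ d ∨ f(c, c)), c ∨ d ∨ f(c, c ∨ d) ∨ f(d, d) ∨ f(g(c, c, d), c)), d), c, c)
Right:  g(f((c ∨ d) ∨ g(g(c ∨ d, f(d, c) ∨ d ∨ f(c, d) ∨ c, (d ∨ d) ∨ c), f(d, (d ∨ c) ∨ f(c, c)), f(c, d ∨ c) ∨ c ∨ f(d, d) ∨ f(g(c, c, d), c) ∨ d), d), c, c)
  Focus inside:  (c ∨ d) ∨ g(g(c ∨ d, f(d, c) ∨ d ∨ f(c, d) ∨ c, (d ∨ d) ∨ c), f(d, (d ∨ c) ∨ f(c, c)), f(c, d ∨ c) ∨ c ∨ f(d, d) ∨ f(g(c, c, d), c) ∨ d)
  Un-nest:  c ∨ d ∨ g(g(c ∨ d, f(d, c) ∨ d ∨ f(c, d) ∨ c, (d ∨ d) ∨ c), f(d, (d ∨ c) ∨ f(c, c)), f(c, d ∨ c) ∨ c ∨ f(d, d) ∨ f(g(c, c, d), c) ∨ d)
  Simplify inside:  g(g(c ∨ d, f(d, c) ∨ d ∨ f(c, d) ∨ c, (d ∨ d) ∨ c), f(d, (d ∨ c) ∨ f(c, c)), f(c, d ∨ c) ∨ c ∨ f(d, d) ∨ f(g(c, c, d), c) ∨ d)  →  g(g(c ∨ d, c ∨ d ∨ f(c, d) ∨ f(d, c), c ∨ d), f(d, c ∨ d ∨ f(c, c)), c ∨ d ∨ f(c, c ∨ d) ∨ f(d, d) ∨ f(g(c, c, d), c))
  Sort arguments:  c ∨ d ∨ g(g(c ∨ d, c ∨ d ∨ f(c, d) ∨ f(d, c), c ∨ d), f(d, c ∨ d ∨ f(c, c)), c ∨ d ∨ f(c, c ∨ d) ∨ f(d, d) ∨ f(g(c, c, d), c))
  Reassemble:  g(f(c ∨ d ∨ g(g(c ∨ d, c ∨ d ∨ f(c, d) ∨ f(d, c), c ∨ d), f(d, c ∨ d ∨ f(c, c)), c ∨ d ∨ f(c, c ∨ d) ∨ f(d, d) ∨ f(g(c, c, d), c)), d), c, c)

Answer: yes — both canonical forms are g(f(c ∨ d ∨ g(g(c ∨ d, c ∨ d ∨ f(c, d) ∨ f(d, c), c ∨ d), f(d, c ∨ d ∨ f(c, c)), c ∨ d ∨ f(c, c ∨ d) ∨ f(d, d) ∨ f(g(c, c, d), c)), d), c, c)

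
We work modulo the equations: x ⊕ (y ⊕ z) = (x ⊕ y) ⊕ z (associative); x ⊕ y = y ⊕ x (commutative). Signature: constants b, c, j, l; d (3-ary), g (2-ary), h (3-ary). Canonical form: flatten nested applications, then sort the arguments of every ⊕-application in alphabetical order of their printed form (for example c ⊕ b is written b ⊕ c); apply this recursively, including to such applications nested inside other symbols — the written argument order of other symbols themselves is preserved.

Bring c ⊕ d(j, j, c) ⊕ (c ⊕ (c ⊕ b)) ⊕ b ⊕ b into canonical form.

Answer: b ⊕ b ⊕ b ⊕ c ⊕ c ⊕ c ⊕ d(j, j, c)

Derivation:
Merge nested applications:  c ⊕ d(j, j, c) ⊕ c ⊕ c ⊕ b ⊕ b ⊕ b
Sort arguments:  b ⊕ b ⊕ b ⊕ c ⊕ c ⊕ c ⊕ d(j, j, c)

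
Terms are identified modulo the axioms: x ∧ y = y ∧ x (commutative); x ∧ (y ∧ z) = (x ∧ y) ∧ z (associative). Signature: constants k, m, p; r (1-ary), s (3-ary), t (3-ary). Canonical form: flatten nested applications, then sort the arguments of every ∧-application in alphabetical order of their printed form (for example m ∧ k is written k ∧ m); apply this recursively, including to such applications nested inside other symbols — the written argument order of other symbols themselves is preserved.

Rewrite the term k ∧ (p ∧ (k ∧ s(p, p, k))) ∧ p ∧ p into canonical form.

Merge nested applications:  k ∧ p ∧ k ∧ s(p, p, k) ∧ p ∧ p
Sort:  k ∧ k ∧ p ∧ p ∧ p ∧ s(p, p, k)

Answer: k ∧ k ∧ p ∧ p ∧ p ∧ s(p, p, k)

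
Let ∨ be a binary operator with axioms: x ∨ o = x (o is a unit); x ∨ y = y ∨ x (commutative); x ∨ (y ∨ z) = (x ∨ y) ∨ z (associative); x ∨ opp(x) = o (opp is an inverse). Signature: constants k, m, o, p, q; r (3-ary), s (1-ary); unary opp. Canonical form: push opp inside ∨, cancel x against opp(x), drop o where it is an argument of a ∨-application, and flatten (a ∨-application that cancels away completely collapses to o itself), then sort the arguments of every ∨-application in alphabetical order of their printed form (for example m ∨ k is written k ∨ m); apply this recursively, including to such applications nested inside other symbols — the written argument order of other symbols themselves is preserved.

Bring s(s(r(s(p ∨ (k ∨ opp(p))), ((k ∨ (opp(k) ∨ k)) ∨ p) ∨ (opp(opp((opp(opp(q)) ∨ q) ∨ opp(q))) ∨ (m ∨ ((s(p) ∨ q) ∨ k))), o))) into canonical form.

Answer: s(s(r(s(k), k ∨ k ∨ m ∨ p ∨ q ∨ q ∨ s(p), o)))

Derivation:
Descend into:  ((k ∨ (opp(k) ∨ k)) ∨ p) ∨ (opp(opp((opp(opp(q)) ∨ q) ∨ opp(q))) ∨ (m ∨ ((s(p) ∨ q) ∨ k)))
Push opp inside:  distribute opp over ∨ and collapse double opp
Collect:  k ∨ k ∨ p ∨ q ∨ q ∨ m ∨ s(p)
Sort:  k ∨ k ∨ m ∨ p ∨ q ∨ q ∨ s(p)
Rebuild:  s(s(r(s(k), k ∨ k ∨ m ∨ p ∨ q ∨ q ∨ s(p), o)))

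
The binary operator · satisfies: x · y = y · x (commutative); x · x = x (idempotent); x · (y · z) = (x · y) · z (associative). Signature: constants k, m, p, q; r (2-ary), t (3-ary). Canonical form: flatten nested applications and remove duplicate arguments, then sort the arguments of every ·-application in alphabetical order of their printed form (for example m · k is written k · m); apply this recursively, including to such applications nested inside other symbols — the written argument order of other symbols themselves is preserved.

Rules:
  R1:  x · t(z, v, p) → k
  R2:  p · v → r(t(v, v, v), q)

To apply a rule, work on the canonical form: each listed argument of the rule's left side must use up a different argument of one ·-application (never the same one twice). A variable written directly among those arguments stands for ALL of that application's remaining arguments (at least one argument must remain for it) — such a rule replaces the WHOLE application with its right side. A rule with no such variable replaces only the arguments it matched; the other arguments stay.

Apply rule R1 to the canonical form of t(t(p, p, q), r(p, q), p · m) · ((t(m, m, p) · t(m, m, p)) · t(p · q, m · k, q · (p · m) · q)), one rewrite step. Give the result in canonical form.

Answer: k

Derivation:
Canonical form:  t(m, m, p) · t(p · q, k · m, m · p · q) · t(t(p, p, q), r(p, q), m · p)
R1 matches:  uses t(m, m, p);  v := m, x := t(p · q, k · m, m · p · q) · t(t(p, p, q), r(p, q), m · p), z := m
Every leftover argument binds to the variable; the entire application is replaced.
Giving:  k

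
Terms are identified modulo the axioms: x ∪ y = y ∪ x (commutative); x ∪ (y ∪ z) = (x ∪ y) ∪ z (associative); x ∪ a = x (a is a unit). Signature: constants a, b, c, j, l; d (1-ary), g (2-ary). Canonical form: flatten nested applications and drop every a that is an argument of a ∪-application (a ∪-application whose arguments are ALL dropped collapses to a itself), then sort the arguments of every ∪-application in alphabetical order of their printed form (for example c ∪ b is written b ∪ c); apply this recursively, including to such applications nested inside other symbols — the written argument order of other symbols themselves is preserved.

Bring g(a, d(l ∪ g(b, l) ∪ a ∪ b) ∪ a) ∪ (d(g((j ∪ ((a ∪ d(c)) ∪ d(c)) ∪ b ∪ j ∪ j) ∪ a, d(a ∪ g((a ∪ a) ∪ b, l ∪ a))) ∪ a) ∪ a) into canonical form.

Answer: d(g(b ∪ d(c) ∪ d(c) ∪ j ∪ j ∪ j, d(g(b, l)))) ∪ g(a, d(b ∪ g(b, l) ∪ l))

Derivation:
Flatten:  g(a, d(l ∪ g(b, l) ∪ a ∪ b) ∪ a) ∪ d(g((j ∪ ((a ∪ d(c)) ∪ d(c)) ∪ b ∪ j ∪ j) ∪ a, d(a ∪ g((a ∪ a) ∪ b, l ∪ a))) ∪ a) ∪ a
Canonicalize subterm:  g(a, d(l ∪ g(b, l) ∪ a ∪ b) ∪ a)  →  g(a, d(b ∪ g(b, l) ∪ l))
Canonicalize subterm:  d(g((j ∪ ((a ∪ d(c)) ∪ d(c)) ∪ b ∪ j ∪ j) ∪ a, d(a ∪ g((a ∪ a) ∪ b, l ∪ a))) ∪ a)  →  d(g(b ∪ d(c) ∪ d(c) ∪ j ∪ j ∪ j, d(g(b, l))))
Unit:  drop a
Sort:  d(g(b ∪ d(c) ∪ d(c) ∪ j ∪ j ∪ j, d(g(b, l)))) ∪ g(a, d(b ∪ g(b, l) ∪ l))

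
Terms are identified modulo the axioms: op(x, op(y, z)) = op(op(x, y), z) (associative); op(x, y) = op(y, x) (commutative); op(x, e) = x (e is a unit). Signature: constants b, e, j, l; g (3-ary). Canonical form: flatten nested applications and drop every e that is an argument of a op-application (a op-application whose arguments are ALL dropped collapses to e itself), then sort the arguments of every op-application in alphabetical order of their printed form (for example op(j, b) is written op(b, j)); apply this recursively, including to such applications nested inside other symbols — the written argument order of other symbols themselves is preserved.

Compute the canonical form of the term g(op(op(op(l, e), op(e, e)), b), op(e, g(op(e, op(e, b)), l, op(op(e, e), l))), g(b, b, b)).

Descend into:  op(e, g(op(e, op(e, b)), l, op(op(e, e), l)))
Simplify inside:  g(op(e, op(e, b)), l, op(op(e, e), l))  →  g(b, l, l)
Unit:  drop e
Order the arguments:  g(b, l, l)
Reassemble:  g(op(b, l), g(b, l, l), g(b, b, b))

Answer: g(op(b, l), g(b, l, l), g(b, b, b))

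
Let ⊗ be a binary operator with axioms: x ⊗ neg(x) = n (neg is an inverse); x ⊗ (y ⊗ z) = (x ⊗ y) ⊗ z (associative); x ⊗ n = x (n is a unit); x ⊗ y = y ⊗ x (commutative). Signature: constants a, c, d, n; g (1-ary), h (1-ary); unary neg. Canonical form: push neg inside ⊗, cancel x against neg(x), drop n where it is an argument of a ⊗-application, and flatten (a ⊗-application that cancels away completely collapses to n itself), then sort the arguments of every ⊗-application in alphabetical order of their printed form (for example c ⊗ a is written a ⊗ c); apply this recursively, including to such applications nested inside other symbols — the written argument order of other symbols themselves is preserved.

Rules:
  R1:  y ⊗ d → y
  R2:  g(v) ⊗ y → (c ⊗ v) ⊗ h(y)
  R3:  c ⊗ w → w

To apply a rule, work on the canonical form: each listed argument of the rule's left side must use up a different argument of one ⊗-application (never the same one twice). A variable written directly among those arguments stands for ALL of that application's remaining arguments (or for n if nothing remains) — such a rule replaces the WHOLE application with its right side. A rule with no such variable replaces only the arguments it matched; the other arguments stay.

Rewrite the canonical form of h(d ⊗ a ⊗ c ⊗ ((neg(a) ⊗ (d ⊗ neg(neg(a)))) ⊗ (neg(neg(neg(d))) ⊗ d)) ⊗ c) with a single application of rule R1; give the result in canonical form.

Canonical form:  h(a ⊗ c ⊗ c ⊗ d ⊗ d)
Match R1:  consume d;  y := a ⊗ c ⊗ c ⊗ d
The extension variable absorbs all remaining arguments, so the whole application is rewritten.
Giving:  h(a ⊗ c ⊗ c ⊗ d)

Answer: h(a ⊗ c ⊗ c ⊗ d)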